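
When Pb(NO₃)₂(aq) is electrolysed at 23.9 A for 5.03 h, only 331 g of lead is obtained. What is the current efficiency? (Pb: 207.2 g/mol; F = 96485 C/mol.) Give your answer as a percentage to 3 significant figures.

Q = 23.9 × 18108 = 4.328×10^5 C
n(e⁻) = 4.328×10^5 / 96485 = 4.486 mol
Pb²⁺ + 2e⁻ → Pb, so theoretical n(Pb) = 2.243 mol → 464.7 g
Efficiency = 331 / 464.7 = 0.7123 = 71.2%

71.2%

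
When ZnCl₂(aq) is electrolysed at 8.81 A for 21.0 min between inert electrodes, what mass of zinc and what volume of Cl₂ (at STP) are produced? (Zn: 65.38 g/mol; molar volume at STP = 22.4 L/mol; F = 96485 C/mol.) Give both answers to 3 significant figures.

Q = 8.81 × 1260 = 11100 C; n(e⁻) = 11100 / 96485 = 0.1150 mol
Cathode: Zn²⁺ + 2e⁻ → Zn → n(Zn) = 0.1150/2 = 0.05750 mol → 3.76 g
Anode: 2Cl⁻ → Cl₂ + 2e⁻ → n(Cl₂) = 0.1150/2 = 0.05750 mol → 1.29 L

3.76 g Zn; 1.29 L Cl₂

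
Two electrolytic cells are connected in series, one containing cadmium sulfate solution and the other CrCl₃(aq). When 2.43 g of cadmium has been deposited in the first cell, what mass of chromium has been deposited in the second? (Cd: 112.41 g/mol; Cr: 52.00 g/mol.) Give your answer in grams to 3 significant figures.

0.749 g

n(Cd) = 2.43 / 112.41 = 0.02162 mol
Cd²⁺ + 2e⁻ → Cd, so n(e⁻) = 2 × 0.02162 = 0.04324 mol
The cells are in series, so the same charge (and hence the same n(e⁻) = 0.04324 mol) passes through both.
Cr³⁺ + 3e⁻ → Cr, so n(Cr) = 0.04324 / 3 = 0.01441 mol
m(Cr) = 0.01441 × 52.00 = 0.749 g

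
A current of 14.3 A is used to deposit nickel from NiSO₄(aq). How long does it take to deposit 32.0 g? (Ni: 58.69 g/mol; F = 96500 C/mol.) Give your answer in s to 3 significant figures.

n(Ni) = 32.0 / 58.69 = 0.5452 mol
Ni²⁺ + 2e⁻ → Ni, so n(e⁻) = 2 × 0.5452 = 1.090 mol
Q = 1.090 × 96500 = 1.052×10^5 C
t = Q / I = 1.052×10^5 / 14.3 = 7357 s

7360 s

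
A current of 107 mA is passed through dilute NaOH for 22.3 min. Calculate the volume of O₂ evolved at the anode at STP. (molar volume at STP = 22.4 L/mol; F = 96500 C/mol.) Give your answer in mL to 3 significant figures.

Q = 0.107 A × 1338 s = 143.2 C
n(e⁻) = Q/F = 143.2/96500 = 0.001484 mol
2H₂O → O₂ + 4H⁺ + 4e⁻, so n(O₂) = 0.001484 / 4 = 3.710×10^-4 mol
V = 3.710×10^-4 × 22.4 = 0.008310 L
= 8.31 mL

8.31 mL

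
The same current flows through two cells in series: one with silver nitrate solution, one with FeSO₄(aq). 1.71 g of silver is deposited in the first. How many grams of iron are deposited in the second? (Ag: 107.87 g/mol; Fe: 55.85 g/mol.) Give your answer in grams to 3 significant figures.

n(Ag) = 1.71 / 107.87 = 0.01585 mol
Ag⁺ + e⁻ → Ag, so n(e⁻) = 0.01585 mol
In series, the same 0.01585 mol of electrons flows through the second cell.
Fe²⁺ + 2e⁻ → Fe, so n(Fe) = 0.01585 / 2 = 0.007925 mol
m(Fe) = 0.007925 × 55.85 = 0.443 g

0.443 g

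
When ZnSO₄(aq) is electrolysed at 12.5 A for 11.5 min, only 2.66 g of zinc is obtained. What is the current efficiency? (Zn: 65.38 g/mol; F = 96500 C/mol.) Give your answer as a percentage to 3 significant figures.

91.0%

Q = 12.5 × 690 = 8625 C
n(e⁻) = 8625 / 96500 = 0.08938 mol
Zn²⁺ + 2e⁻ → Zn, so theoretical n(Zn) = 0.04469 mol → 2.922 g
Efficiency = 2.66 / 2.922 = 0.9103 = 91.0%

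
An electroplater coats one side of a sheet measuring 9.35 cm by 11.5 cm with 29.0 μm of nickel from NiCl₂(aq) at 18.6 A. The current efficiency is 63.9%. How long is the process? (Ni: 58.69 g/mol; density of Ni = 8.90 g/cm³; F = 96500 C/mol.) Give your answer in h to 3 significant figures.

Plated area = 9.35 × 11.5 = 107.5 cm²
Volume = 107.5 × 29.0×10⁻⁴ cm = 0.3118 cm³
m(Ni) = 0.3118 × 8.90 = 2.775 g
n(Ni) = 2.775 / 58.69 = 0.04728 mol; n(e⁻) = 2 × 0.04728 = 0.09456 mol
Q = 0.09456 × 96500 / 0.639 = 14280 C
t = 14280 / 18.6 = 767.7 s = 0.213 h

0.213 h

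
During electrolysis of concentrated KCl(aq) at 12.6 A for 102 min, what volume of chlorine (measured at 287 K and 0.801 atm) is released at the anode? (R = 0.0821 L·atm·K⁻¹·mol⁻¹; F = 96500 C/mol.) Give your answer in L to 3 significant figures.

Q = It = 12.6 × 6120 = 77110 C
n(e⁻) = 77110 / 96500 = 0.7991 mol
2Cl⁻ → Cl₂ + 2e⁻, so n(Cl₂) = 0.7991 / 2 = 0.3996 mol
V = nRT/P = 0.3996 × 0.0821 × 287 / 0.801 = 11.75 L

11.8 L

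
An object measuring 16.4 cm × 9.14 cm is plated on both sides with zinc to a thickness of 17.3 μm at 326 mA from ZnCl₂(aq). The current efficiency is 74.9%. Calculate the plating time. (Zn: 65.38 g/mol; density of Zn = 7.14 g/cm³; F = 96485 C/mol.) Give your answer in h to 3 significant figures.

12.4 h

Plated area = 2 × 16.4 × 9.14 = 299.8 cm²
Volume = 299.8 × 17.3×10⁻⁴ cm = 0.5187 cm³
m(Zn) = 0.5187 × 7.14 = 3.704 g
n(Zn) = 3.704 / 65.38 = 0.05665 mol; n(e⁻) = 2 × 0.05665 = 0.1133 mol
Q = 0.1133 × 96485 / 0.749 = 14600 C
t = 14600 / 0.326 = 44790 s = 12.4 h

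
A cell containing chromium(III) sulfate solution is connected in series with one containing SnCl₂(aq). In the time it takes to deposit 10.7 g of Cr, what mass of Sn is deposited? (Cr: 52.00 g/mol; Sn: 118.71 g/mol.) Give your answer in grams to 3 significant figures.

n(Cr) = 10.7 / 52.00 = 0.2058 mol
Cr³⁺ + 3e⁻ → Cr, so n(e⁻) = 3 × 0.2058 = 0.6174 mol
Since the cells are in series, n(e⁻) in the Sn cell is also 0.6174 mol.
Sn²⁺ + 2e⁻ → Sn, so n(Sn) = 0.6174 / 2 = 0.3087 mol
m(Sn) = 0.3087 × 118.71 = 36.6 g

36.6 g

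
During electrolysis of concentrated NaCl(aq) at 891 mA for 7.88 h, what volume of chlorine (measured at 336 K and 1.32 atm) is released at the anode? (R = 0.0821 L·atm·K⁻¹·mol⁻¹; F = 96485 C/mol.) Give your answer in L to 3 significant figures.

Q = 0.891 A × 28368 s = 25280 C
Moles of electrons = 25280 / 96485 = 0.2620 mol
2Cl⁻ → Cl₂ + 2e⁻, so n(Cl₂) = 0.2620 / 2 = 0.1310 mol
V = nRT/P = 0.1310 × 0.0821 × 336 / 1.32 = 2.738 L

2.74 L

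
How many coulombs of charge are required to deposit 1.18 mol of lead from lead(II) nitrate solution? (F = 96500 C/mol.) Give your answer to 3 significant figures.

Pb²⁺ + 2e⁻ → Pb, so n(e⁻) = 2 × 1.18 = 2.360 mol
Q = 2.360 × 96500 = 2.277×10^5 C

2.28×10^5 C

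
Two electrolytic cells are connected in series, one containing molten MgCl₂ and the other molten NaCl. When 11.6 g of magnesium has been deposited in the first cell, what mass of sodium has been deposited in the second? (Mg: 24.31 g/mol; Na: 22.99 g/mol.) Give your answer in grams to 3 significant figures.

n(Mg) = 11.6 / 24.31 = 0.4772 mol
Mg²⁺ + 2e⁻ → Mg, so n(e⁻) = 2 × 0.4772 = 0.9544 mol
The cells are in series, so the same charge (and hence the same n(e⁻) = 0.9544 mol) passes through both.
Na⁺ + e⁻ → Na, so n(Na) = 0.9544 mol
m(Na) = 0.9544 × 22.99 = 21.9 g

21.9 g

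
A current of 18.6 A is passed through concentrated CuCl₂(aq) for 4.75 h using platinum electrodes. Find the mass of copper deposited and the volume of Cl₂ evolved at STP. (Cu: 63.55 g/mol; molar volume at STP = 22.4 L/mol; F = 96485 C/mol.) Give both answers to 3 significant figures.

105 g Cu; 36.9 L Cl₂

Q = 18.6 × 17100 = 3.181×10^5 C; n(e⁻) = 3.181×10^5 / 96485 = 3.297 mol
Cathode: Cu²⁺ + 2e⁻ → Cu → n(Cu) = 3.297/2 = 1.649 mol → 105 g
Anode: 2Cl⁻ → Cl₂ + 2e⁻ → n(Cl₂) = 3.297/2 = 1.649 mol → 36.9 L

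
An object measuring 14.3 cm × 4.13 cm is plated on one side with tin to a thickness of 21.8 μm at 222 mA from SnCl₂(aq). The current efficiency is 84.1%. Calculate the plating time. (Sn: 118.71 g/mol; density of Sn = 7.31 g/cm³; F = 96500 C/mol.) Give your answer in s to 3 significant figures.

Plated area = 14.3 × 4.13 = 59.06 cm²
Volume = 59.06 × 21.8×10⁻⁴ cm = 0.1288 cm³
m(Sn) = 0.1288 × 7.31 = 0.9415 g
n(Sn) = 0.9415 / 118.71 = 0.007931 mol; n(e⁻) = 2 × 0.007931 = 0.01586 mol
Q = 0.01586 × 96500 / 0.841 = 1820 C
t = 1820 / 0.222 = 8198 s

8200 s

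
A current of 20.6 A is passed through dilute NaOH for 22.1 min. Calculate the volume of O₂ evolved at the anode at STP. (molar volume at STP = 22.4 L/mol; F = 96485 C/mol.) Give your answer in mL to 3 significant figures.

Q = 20.6 A × 1326 s = 27320 C
Moles of electrons = 27320 / 96485 = 0.2832 mol
2H₂O → O₂ + 4H⁺ + 4e⁻, so n(O₂) = 0.2832 / 4 = 0.07080 mol
V = 0.07080 × 22.4 = 1.586 L
= 1590 mL

1590 mL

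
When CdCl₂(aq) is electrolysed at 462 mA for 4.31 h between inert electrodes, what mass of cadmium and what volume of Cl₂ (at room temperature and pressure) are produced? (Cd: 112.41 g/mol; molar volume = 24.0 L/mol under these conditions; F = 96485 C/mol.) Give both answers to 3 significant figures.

4.18 g Cd; 0.892 L Cl₂

Q = 0.462 × 15516 = 7168 C; n(e⁻) = 7168 / 96485 = 0.07429 mol
Cathode: Cd²⁺ + 2e⁻ → Cd → n(Cd) = 0.07429/2 = 0.03715 mol → 4.18 g
Anode: 2Cl⁻ → Cl₂ + 2e⁻ → n(Cl₂) = 0.07429/2 = 0.03715 mol → 0.892 L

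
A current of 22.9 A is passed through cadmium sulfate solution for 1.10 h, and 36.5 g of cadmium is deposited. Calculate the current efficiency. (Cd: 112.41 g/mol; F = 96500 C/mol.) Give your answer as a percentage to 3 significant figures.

69.1%

Q = 22.9 × 3960 = 90680 C
n(e⁻) = 90680 / 96500 = 0.9397 mol
Cd²⁺ + 2e⁻ → Cd, so theoretical n(Cd) = 0.4699 mol → 52.82 g
Efficiency = 36.5 / 52.82 = 0.6910 = 69.1%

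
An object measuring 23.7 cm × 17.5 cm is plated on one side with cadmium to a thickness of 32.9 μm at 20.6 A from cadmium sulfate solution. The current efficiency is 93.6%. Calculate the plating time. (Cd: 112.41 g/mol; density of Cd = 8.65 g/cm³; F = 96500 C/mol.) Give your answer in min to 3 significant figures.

17.5 min

Plated area = 23.7 × 17.5 = 414.8 cm²
Volume = 414.8 × 32.9×10⁻⁴ cm = 1.365 cm³
m(Cd) = 1.365 × 8.65 = 11.81 g
n(Cd) = 11.81 / 112.41 = 0.1051 mol; n(e⁻) = 2 × 0.1051 = 0.2102 mol
Q = 0.2102 × 96500 / 0.936 = 21670 C
t = 21670 / 20.6 = 1052 s = 17.5 min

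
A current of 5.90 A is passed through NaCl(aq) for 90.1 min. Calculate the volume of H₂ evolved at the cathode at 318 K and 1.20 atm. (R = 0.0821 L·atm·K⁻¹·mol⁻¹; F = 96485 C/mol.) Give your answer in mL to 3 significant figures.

3600 mL

Charge passed = 5.90 × 5406 = 31900 C
n(e⁻) = Q/F = 31900/96485 = 0.3306 mol
2H⁺ + 2e⁻ → H₂, so n(H₂) = 0.3306 / 2 = 0.1653 mol
V = nRT/P = 0.1653 × 0.0821 × 318 / 1.20 = 3.596 L
= 3600 mL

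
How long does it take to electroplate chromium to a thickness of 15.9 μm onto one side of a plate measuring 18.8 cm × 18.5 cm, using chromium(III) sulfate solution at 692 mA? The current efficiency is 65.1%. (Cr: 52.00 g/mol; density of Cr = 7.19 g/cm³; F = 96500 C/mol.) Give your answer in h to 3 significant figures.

Plated area = 18.8 × 18.5 = 347.8 cm²
Volume = 347.8 × 15.9×10⁻⁴ cm = 0.5530 cm³
m(Cr) = 0.5530 × 7.19 = 3.976 g
n(Cr) = 3.976 / 52.00 = 0.07646 mol; n(e⁻) = 3 × 0.07646 = 0.2294 mol
Q = 0.2294 × 96500 / 0.651 = 34000 C
t = 34000 / 0.692 = 49130 s = 13.6 h

13.6 h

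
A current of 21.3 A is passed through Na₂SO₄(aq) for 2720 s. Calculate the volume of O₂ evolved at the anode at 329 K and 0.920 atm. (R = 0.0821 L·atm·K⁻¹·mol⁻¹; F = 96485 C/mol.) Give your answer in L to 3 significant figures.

Charge passed = 21.3 × 2720 = 57940 C
n(e⁻) = 57940 / 96485 = 0.6005 mol
2H₂O → O₂ + 4H⁺ + 4e⁻, so n(O₂) = 0.6005 / 4 = 0.1501 mol
V = nRT/P = 0.1501 × 0.0821 × 329 / 0.920 = 4.407 L

4.41 L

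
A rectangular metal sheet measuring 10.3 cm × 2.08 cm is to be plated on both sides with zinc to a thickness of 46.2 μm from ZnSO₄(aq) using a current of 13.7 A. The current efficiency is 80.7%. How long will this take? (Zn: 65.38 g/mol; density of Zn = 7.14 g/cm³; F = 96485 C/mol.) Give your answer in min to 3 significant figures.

Plated area = 2 × 10.3 × 2.08 = 42.85 cm²
Volume = 42.85 × 46.2×10⁻⁴ cm = 0.1980 cm³
m(Zn) = 0.1980 × 7.14 = 1.414 g
n(Zn) = 1.414 / 65.38 = 0.02163 mol; n(e⁻) = 2 × 0.02163 = 0.04326 mol
Q = 0.04326 × 96485 / 0.807 = 5172 C
t = 5172 / 13.7 = 377.5 s = 6.29 min

6.29 min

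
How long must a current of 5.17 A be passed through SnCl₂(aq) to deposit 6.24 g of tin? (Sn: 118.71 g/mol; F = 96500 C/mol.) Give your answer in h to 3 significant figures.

0.545 h

n(Sn) = 6.24 / 118.71 = 0.05257 mol
Sn²⁺ + 2e⁻ → Sn, so n(e⁻) = 2 × 0.05257 = 0.1051 mol
Q = 0.1051 × 96500 = 10140 C
t = Q / I = 10140 / 5.17 = 1961 s = 0.545 h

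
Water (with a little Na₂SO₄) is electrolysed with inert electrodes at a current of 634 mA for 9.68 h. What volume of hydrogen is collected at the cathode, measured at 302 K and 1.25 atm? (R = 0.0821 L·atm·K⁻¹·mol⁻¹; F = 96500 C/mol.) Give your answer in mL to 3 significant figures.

2270 mL

Q = It = 0.634 × 34848 = 22090 C
n(e⁻) = Q/F = 22090/96500 = 0.2289 mol
2H⁺ + 2e⁻ → H₂, so n(H₂) = 0.2289 / 2 = 0.1145 mol
V = nRT/P = 0.1145 × 0.0821 × 302 / 1.25 = 2.271 L
= 2270 mL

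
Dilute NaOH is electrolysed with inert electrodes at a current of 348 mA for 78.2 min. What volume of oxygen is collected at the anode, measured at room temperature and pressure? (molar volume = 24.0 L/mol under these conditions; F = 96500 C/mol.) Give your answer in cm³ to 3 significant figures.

102 cm³

Q = It = 0.348 × 4692 = 1633 C
n(e⁻) = Q/F = 1633/96500 = 0.01692 mol
2H₂O → O₂ + 4H⁺ + 4e⁻, so n(O₂) = 0.01692 / 4 = 0.004230 mol
V = 0.004230 × 24.0 = 0.1015 L
= 102 cm³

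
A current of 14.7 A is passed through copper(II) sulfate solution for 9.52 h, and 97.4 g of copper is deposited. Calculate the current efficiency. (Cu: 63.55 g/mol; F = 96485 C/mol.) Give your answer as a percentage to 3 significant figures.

Q = 14.7 × 34272 = 5.038×10^5 C
n(e⁻) = 5.038×10^5 / 96485 = 5.222 mol
Cu²⁺ + 2e⁻ → Cu, so theoretical n(Cu) = 2.611 mol → 165.9 g
Efficiency = 97.4 / 165.9 = 0.5871 = 58.7%

58.7%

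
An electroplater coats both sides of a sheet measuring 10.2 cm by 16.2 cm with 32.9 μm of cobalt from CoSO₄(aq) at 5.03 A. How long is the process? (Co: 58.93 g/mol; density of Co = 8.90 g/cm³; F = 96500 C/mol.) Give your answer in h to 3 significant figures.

Plated area = 2 × 10.2 × 16.2 = 330.5 cm²
Volume = 330.5 × 32.9×10⁻⁴ cm = 1.087 cm³
m(Co) = 1.087 × 8.90 = 9.674 g
n(Co) = 9.674 / 58.93 = 0.1642 mol; n(e⁻) = 2 × 0.1642 = 0.3284 mol
Q = 0.3284 × 96500 = 31690 C
t = 31690 / 5.03 = 6300 s = 1.75 h

1.75 h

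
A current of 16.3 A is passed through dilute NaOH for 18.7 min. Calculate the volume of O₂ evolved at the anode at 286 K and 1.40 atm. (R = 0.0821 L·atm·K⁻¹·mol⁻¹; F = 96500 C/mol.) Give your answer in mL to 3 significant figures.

Q = It = 16.3 × 1122 = 18290 C
n(e⁻) = 18290 / 96500 = 0.1895 mol
2H₂O → O₂ + 4H⁺ + 4e⁻, so n(O₂) = 0.1895 / 4 = 0.04738 mol
V = nRT/P = 0.04738 × 0.0821 × 286 / 1.40 = 0.7947 L
= 795 mL

795 mL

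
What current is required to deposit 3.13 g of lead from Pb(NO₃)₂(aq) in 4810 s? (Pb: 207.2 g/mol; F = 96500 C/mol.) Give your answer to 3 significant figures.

0.606 A

n(Pb) = 3.13 / 207.2 = 0.01511 mol
Pb²⁺ + 2e⁻ → Pb, so n(e⁻) = 2 × 0.01511 = 0.03022 mol
Q = 0.03022 × 96500 = 2916 C
I = Q / t = 2916 / 4810 s = 0.606 A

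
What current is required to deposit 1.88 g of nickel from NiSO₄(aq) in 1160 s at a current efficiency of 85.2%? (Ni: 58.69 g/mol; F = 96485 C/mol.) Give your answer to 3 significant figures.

n(Ni) = 1.88 / 58.69 = 0.03203 mol
Ni²⁺ + 2e⁻ → Ni, so n(e⁻) = 2 × 0.03203 = 0.06406 mol
Q = 0.06406 × 96485 / 0.852 = 7254 C
I = Q / t = 7254 / 1160 s = 6.25 A

6.25 A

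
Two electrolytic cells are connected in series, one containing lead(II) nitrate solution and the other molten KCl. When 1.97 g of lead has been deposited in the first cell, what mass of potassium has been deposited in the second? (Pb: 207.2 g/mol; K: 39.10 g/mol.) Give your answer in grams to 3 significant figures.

0.744 g

n(Pb) = 1.97 / 207.2 = 0.009508 mol
Pb²⁺ + 2e⁻ → Pb, so n(e⁻) = 2 × 0.009508 = 0.01902 mol
Same current for the same time ⇒ same n(e⁻) = 0.01902 mol in both cells.
K⁺ + e⁻ → K, so n(K) = 0.01902 mol
m(K) = 0.01902 × 39.10 = 0.744 g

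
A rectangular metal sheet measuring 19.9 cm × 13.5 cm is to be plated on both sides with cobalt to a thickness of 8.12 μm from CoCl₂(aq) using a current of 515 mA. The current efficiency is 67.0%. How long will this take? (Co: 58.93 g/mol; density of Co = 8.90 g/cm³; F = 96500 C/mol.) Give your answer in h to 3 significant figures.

10.2 h

Plated area = 2 × 19.9 × 13.5 = 537.3 cm²
Volume = 537.3 × 8.12×10⁻⁴ cm = 0.4363 cm³
m(Co) = 0.4363 × 8.90 = 3.883 g
n(Co) = 3.883 / 58.93 = 0.06589 mol; n(e⁻) = 2 × 0.06589 = 0.1318 mol
Q = 0.1318 × 96500 / 0.670 = 18980 C
t = 18980 / 0.515 = 36850 s = 10.2 h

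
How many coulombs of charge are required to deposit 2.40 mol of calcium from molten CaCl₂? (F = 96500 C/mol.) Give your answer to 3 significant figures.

Ca²⁺ + 2e⁻ → Ca, so n(e⁻) = 2 × 2.40 = 4.800 mol
Q = 4.800 × 96500 = 4.632×10^5 C

4.63×10^5 C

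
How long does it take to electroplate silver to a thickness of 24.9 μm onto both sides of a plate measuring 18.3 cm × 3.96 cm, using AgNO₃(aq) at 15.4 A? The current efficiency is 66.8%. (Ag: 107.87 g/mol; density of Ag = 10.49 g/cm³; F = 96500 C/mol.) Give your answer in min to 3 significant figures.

5.49 min

Plated area = 2 × 18.3 × 3.96 = 144.9 cm²
Volume = 144.9 × 24.9×10⁻⁴ cm = 0.3608 cm³
m(Ag) = 0.3608 × 10.49 = 3.785 g
n(Ag) = 3.785 / 107.87 = 0.03509 mol; n(e⁻) = 0.03509 mol
Q = 0.03509 × 96500 / 0.668 = 5069 C
t = 5069 / 15.4 = 329.2 s = 5.49 min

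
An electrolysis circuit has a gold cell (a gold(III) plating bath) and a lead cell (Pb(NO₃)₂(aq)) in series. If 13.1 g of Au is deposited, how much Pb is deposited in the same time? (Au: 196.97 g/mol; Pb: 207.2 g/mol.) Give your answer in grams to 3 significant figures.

n(Au) = 13.1 / 196.97 = 0.06651 mol
Au³⁺ + 3e⁻ → Au, so n(e⁻) = 3 × 0.06651 = 0.1995 mol
Same current for the same time ⇒ same n(e⁻) = 0.1995 mol in both cells.
Pb²⁺ + 2e⁻ → Pb, so n(Pb) = 0.1995 / 2 = 0.09975 mol
m(Pb) = 0.09975 × 207.2 = 20.7 g

20.7 g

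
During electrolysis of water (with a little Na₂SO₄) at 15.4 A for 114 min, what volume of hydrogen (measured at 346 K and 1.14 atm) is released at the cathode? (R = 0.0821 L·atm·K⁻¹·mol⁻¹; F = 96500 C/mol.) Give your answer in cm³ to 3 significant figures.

13600 cm³

Q = 15.4 A × 6840 s = 1.053×10^5 C
n(e⁻) = Q/F = 1.053×10^5/96500 = 1.091 mol
2H⁺ + 2e⁻ → H₂, so n(H₂) = 1.091 / 2 = 0.5455 mol
V = nRT/P = 0.5455 × 0.0821 × 346 / 1.14 = 13.59 L
= 13600 cm³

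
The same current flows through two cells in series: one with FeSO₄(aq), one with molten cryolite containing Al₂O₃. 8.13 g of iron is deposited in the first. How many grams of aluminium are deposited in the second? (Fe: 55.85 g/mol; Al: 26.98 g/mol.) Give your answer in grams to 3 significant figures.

2.62 g

n(Fe) = 8.13 / 55.85 = 0.1456 mol
Fe²⁺ + 2e⁻ → Fe, so n(e⁻) = 2 × 0.1456 = 0.2912 mol
The cells are in series, so the same charge (and hence the same n(e⁻) = 0.2912 mol) passes through both.
Al³⁺ + 3e⁻ → Al, so n(Al) = 0.2912 / 3 = 0.09707 mol
m(Al) = 0.09707 × 26.98 = 2.62 g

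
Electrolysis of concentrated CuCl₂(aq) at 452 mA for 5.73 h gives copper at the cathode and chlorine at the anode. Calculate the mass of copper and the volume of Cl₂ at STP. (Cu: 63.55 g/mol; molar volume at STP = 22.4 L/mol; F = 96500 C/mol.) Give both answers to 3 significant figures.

Q = 0.452 × 20628 = 9324 C; n(e⁻) = 9324 / 96500 = 0.09662 mol
Cathode: Cu²⁺ + 2e⁻ → Cu → n(Cu) = 0.09662/2 = 0.04831 mol → 3.07 g
Anode: 2Cl⁻ → Cl₂ + 2e⁻ → n(Cl₂) = 0.09662/2 = 0.04831 mol → 1.08 L

3.07 g Cu; 1.08 L Cl₂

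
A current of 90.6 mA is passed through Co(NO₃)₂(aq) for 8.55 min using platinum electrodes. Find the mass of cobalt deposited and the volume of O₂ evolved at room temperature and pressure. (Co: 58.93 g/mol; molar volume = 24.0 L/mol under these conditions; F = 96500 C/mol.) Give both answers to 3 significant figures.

0.0142 g Co; 0.00289 L O₂

Q = 0.0906 × 513 = 46.48 C; n(e⁻) = 46.48 / 96500 = 4.817×10^-4 mol
Cathode: Co²⁺ + 2e⁻ → Co → n(Co) = 4.817×10^-4/2 = 2.409×10^-4 mol → 0.0142 g
Anode: 2H₂O → O₂ + 4H⁺ + 4e⁻ → n(O₂) = 4.817×10^-4/4 = 1.204×10^-4 mol → 0.00289 L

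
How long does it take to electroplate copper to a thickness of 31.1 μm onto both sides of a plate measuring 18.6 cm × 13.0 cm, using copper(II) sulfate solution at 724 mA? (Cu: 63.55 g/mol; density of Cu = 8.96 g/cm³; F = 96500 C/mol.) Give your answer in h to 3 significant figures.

Plated area = 2 × 18.6 × 13.0 = 483.6 cm²
Volume = 483.6 × 31.1×10⁻⁴ cm = 1.504 cm³
m(Cu) = 1.504 × 8.96 = 13.48 g
n(Cu) = 13.48 / 63.55 = 0.2121 mol; n(e⁻) = 2 × 0.2121 = 0.4242 mol
Q = 0.4242 × 96500 = 40940 C
t = 40940 / 0.724 = 56550 s = 15.7 h

15.7 h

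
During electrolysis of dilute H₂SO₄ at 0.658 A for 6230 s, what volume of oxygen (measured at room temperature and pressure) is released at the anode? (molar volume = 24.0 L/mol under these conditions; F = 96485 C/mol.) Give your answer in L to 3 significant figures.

0.255 L

Charge passed = 0.658 × 6230 = 4099 C
n(e⁻) = 4099 / 96485 = 0.04248 mol
2H₂O → O₂ + 4H⁺ + 4e⁻, so n(O₂) = 0.04248 / 4 = 0.01062 mol
V = 0.01062 × 24.0 = 0.2549 L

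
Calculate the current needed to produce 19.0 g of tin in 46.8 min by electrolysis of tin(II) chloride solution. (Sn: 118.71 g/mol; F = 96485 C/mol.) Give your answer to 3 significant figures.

n(Sn) = 19.0 / 118.71 = 0.1601 mol
Sn²⁺ + 2e⁻ → Sn, so n(e⁻) = 2 × 0.1601 = 0.3202 mol
Q = 0.3202 × 96485 = 30890 C
I = Q / t = 30890 / 2808 s = 11.0 A

11.0 A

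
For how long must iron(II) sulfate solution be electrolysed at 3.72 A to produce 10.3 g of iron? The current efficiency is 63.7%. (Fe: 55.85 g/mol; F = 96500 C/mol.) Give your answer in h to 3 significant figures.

4.17 h

n(Fe) = 10.3 / 55.85 = 0.1844 mol
Fe²⁺ + 2e⁻ → Fe, so n(e⁻) = 2 × 0.1844 = 0.3688 mol
Q = 0.3688 × 96500 / 0.637 = 55870 C
t = Q / I = 55870 / 3.72 = 15020 s = 4.17 h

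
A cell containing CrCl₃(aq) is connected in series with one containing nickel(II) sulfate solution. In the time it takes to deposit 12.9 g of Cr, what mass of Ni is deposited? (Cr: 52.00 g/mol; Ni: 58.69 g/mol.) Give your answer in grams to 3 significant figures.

21.8 g

n(Cr) = 12.9 / 52.00 = 0.2481 mol
Cr³⁺ + 3e⁻ → Cr, so n(e⁻) = 3 × 0.2481 = 0.7443 mol
Since the cells are in series, n(e⁻) in the Ni cell is also 0.7443 mol.
Ni²⁺ + 2e⁻ → Ni, so n(Ni) = 0.7443 / 2 = 0.3722 mol
m(Ni) = 0.3722 × 58.69 = 21.8 g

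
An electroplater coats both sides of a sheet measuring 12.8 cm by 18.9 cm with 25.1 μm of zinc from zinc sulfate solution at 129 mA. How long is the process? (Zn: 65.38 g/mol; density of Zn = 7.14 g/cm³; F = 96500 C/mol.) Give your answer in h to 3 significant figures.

Plated area = 2 × 12.8 × 18.9 = 483.8 cm²
Volume = 483.8 × 25.1×10⁻⁴ cm = 1.214 cm³
m(Zn) = 1.214 × 7.14 = 8.668 g
n(Zn) = 8.668 / 65.38 = 0.1326 mol; n(e⁻) = 2 × 0.1326 = 0.2652 mol
Q = 0.2652 × 96500 = 25590 C
t = 25590 / 0.129 = 1.984×10^5 s = 55.1 h

55.1 h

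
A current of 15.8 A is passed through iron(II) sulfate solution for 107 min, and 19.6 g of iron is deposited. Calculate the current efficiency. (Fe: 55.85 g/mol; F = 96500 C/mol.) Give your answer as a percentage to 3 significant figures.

66.8%

Q = 15.8 × 6420 = 1.014×10^5 C
n(e⁻) = 1.014×10^5 / 96500 = 1.051 mol
Fe²⁺ + 2e⁻ → Fe, so theoretical n(Fe) = 0.5255 mol → 29.35 g
Efficiency = 19.6 / 29.35 = 0.6678 = 66.8%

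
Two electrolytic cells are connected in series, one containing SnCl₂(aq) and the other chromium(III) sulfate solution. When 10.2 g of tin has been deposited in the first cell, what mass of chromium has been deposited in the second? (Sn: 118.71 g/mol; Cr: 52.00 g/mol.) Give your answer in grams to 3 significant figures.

n(Sn) = 10.2 / 118.71 = 0.08592 mol
Sn²⁺ + 2e⁻ → Sn, so n(e⁻) = 2 × 0.08592 = 0.1718 mol
The cells are in series, so the same charge (and hence the same n(e⁻) = 0.1718 mol) passes through both.
Cr³⁺ + 3e⁻ → Cr, so n(Cr) = 0.1718 / 3 = 0.05727 mol
m(Cr) = 0.05727 × 52.00 = 2.98 g

2.98 g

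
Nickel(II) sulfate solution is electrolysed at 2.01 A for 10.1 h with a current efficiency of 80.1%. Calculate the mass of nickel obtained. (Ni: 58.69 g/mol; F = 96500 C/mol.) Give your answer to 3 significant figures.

Q = 2.01 × 36360 = 73080 C
n(e⁻) = 73080 / 96500 = 0.7573 mol
Ni²⁺ + 2e⁻ → Ni, so theoretical m(Ni) = 0.3787 × 58.69 = 22.23 g
Actual mass = 80.1% × 22.23 = 17.8 g

17.8 g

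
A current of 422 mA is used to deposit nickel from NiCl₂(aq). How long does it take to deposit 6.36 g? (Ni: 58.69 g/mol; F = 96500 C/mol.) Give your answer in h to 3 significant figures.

n(Ni) = 6.36 / 58.69 = 0.1084 mol
Ni²⁺ + 2e⁻ → Ni, so n(e⁻) = 2 × 0.1084 = 0.2168 mol
Q = 0.2168 × 96500 = 20920 C
t = Q / I = 20920 / 0.422 = 49570 s = 13.8 h

13.8 h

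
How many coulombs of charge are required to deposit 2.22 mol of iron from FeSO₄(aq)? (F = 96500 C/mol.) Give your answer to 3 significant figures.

Fe²⁺ + 2e⁻ → Fe, so n(e⁻) = 2 × 2.22 = 4.440 mol
Q = 4.440 × 96500 = 4.285×10^5 C

4.28×10^5 C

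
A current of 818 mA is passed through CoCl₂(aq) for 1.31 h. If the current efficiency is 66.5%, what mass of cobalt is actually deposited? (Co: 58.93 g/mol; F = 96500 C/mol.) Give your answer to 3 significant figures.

Q = 0.818 × 4716 = 3858 C
n(e⁻) = 3858 / 96500 = 0.03998 mol
Co²⁺ + 2e⁻ → Co, so theoretical m(Co) = 0.01999 × 58.93 = 1.178 g
Actual mass = 66.5% × 1.178 = 0.783 g

0.783 g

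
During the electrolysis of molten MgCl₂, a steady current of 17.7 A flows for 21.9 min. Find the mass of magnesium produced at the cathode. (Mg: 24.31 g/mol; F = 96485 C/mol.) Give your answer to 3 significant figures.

2.93 g

Charge passed = 17.7 × 1314 = 23260 C
Moles of electrons = 23260 / 96485 = 0.2411 mol
Mg²⁺ + 2e⁻ → Mg, so n(Mg) = 0.2411 / 2 = 0.1206 mol
m = 0.1206 × 24.31 = 2.93 g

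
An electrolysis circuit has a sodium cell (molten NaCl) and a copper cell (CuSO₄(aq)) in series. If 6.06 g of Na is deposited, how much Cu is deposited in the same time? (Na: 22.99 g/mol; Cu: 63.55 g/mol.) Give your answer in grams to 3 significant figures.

8.38 g

n(Na) = 6.06 / 22.99 = 0.2636 mol
Na⁺ + e⁻ → Na, so n(e⁻) = 0.2636 mol
In series, the same 0.2636 mol of electrons flows through the second cell.
Cu²⁺ + 2e⁻ → Cu, so n(Cu) = 0.2636 / 2 = 0.1318 mol
m(Cu) = 0.1318 × 63.55 = 8.38 g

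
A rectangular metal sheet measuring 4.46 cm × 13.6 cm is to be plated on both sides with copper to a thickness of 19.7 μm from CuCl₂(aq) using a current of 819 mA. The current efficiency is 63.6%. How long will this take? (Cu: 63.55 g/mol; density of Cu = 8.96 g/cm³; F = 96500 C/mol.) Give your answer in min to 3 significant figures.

208 min

Plated area = 2 × 4.46 × 13.6 = 121.3 cm²
Volume = 121.3 × 19.7×10⁻⁴ cm = 0.2390 cm³
m(Cu) = 0.2390 × 8.96 = 2.141 g
n(Cu) = 2.141 / 63.55 = 0.03369 mol; n(e⁻) = 2 × 0.03369 = 0.06738 mol
Q = 0.06738 × 96500 / 0.636 = 10220 C
t = 10220 / 0.819 = 12480 s = 208 min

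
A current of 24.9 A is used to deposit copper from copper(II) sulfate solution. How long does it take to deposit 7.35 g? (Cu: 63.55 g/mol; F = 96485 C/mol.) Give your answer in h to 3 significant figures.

0.249 h

n(Cu) = 7.35 / 63.55 = 0.1157 mol
Cu²⁺ + 2e⁻ → Cu, so n(e⁻) = 2 × 0.1157 = 0.2314 mol
Q = 0.2314 × 96485 = 22330 C
t = Q / I = 22330 / 24.9 = 896.8 s = 0.249 h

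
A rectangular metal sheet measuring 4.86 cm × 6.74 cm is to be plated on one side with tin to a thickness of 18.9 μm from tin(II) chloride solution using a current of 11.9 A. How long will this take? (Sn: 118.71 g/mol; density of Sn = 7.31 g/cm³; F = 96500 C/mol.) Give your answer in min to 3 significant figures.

Plated area = 4.86 × 6.74 = 32.76 cm²
Volume = 32.76 × 18.9×10⁻⁴ cm = 0.06192 cm³
m(Sn) = 0.06192 × 7.31 = 0.4526 g
n(Sn) = 0.4526 / 118.71 = 0.003813 mol; n(e⁻) = 2 × 0.003813 = 0.007626 mol
Q = 0.007626 × 96500 = 735.9 C
t = 735.9 / 11.9 = 61.84 s = 1.03 min

1.03 min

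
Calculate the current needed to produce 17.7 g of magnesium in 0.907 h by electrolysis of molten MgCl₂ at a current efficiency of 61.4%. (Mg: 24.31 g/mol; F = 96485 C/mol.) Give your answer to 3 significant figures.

70.1 A

n(Mg) = 17.7 / 24.31 = 0.7281 mol
Mg²⁺ + 2e⁻ → Mg, so n(e⁻) = 2 × 0.7281 = 1.456 mol
Q = 1.456 × 96485 / 0.614 = 2.288×10^5 C
I = Q / t = 2.288×10^5 / 3265.2 s = 70.1 A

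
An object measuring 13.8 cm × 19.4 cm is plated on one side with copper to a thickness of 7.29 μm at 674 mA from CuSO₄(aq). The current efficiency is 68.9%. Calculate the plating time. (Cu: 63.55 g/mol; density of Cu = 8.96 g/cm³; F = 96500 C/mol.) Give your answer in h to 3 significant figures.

3.18 h

Plated area = 13.8 × 19.4 = 267.7 cm²
Volume = 267.7 × 7.29×10⁻⁴ cm = 0.1952 cm³
m(Cu) = 0.1952 × 8.96 = 1.749 g
n(Cu) = 1.749 / 63.55 = 0.02752 mol; n(e⁻) = 2 × 0.02752 = 0.05504 mol
Q = 0.05504 × 96500 / 0.689 = 7709 C
t = 7709 / 0.674 = 11440 s = 3.18 h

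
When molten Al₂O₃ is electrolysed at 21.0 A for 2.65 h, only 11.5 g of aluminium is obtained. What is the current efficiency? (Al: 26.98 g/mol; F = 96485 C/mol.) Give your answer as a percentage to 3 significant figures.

61.6%

Q = 21.0 × 9540 = 2.003×10^5 C
n(e⁻) = 2.003×10^5 / 96485 = 2.076 mol
Al³⁺ + 3e⁻ → Al, so theoretical n(Al) = 0.6920 mol → 18.67 g
Efficiency = 11.5 / 18.67 = 0.6160 = 61.6%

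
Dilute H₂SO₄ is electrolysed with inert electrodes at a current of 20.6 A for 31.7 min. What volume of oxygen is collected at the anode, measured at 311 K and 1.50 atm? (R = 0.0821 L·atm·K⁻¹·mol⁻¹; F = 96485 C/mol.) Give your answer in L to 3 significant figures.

Q = It = 20.6 × 1902 = 39180 C
Moles of electrons = 39180 / 96485 = 0.4061 mol
2H₂O → O₂ + 4H⁺ + 4e⁻, so n(O₂) = 0.4061 / 4 = 0.1015 mol
V = nRT/P = 0.1015 × 0.0821 × 311 / 1.50 = 1.728 L

1.73 L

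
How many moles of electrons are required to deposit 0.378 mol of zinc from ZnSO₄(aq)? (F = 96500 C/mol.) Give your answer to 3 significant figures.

Zn²⁺ + 2e⁻ → Zn, so n(e⁻) = 2 × 0.378 = 0.7560 mol

0.756 mol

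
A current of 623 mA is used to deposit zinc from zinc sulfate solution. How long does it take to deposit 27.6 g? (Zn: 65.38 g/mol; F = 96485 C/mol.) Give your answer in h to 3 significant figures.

n(Zn) = 27.6 / 65.38 = 0.4221 mol
Zn²⁺ + 2e⁻ → Zn, so n(e⁻) = 2 × 0.4221 = 0.8442 mol
Q = 0.8442 × 96485 = 81450 C
t = Q / I = 81450 / 0.623 = 1.307×10^5 s = 36.3 h

36.3 h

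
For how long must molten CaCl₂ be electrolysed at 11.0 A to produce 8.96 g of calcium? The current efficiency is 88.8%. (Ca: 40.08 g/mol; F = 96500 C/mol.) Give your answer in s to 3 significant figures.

n(Ca) = 8.96 / 40.08 = 0.2236 mol
Ca²⁺ + 2e⁻ → Ca, so n(e⁻) = 2 × 0.2236 = 0.4472 mol
Q = 0.4472 × 96500 / 0.888 = 48600 C
t = Q / I = 48600 / 11.0 = 4418 s

4420 s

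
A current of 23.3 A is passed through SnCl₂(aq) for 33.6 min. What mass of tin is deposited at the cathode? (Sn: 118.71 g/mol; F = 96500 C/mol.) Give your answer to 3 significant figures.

28.9 g

Charge passed = 23.3 × 2016 = 46970 C
n(e⁻) = 46970 / 96500 = 0.4867 mol
Sn²⁺ + 2e⁻ → Sn, so n(Sn) = 0.4867 / 2 = 0.2434 mol
m = 0.2434 × 118.71 = 28.9 g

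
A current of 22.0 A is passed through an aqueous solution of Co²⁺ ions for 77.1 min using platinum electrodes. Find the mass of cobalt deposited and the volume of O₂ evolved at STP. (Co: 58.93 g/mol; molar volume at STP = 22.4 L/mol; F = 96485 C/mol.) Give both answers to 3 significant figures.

Q = 22.0 × 4626 = 1.018×10^5 C; n(e⁻) = 1.018×10^5 / 96485 = 1.055 mol
Cathode: Co²⁺ + 2e⁻ → Co → n(Co) = 1.055/2 = 0.5275 mol → 31.1 g
Anode: 2H₂O → O₂ + 4H⁺ + 4e⁻ → n(O₂) = 1.055/4 = 0.2638 mol → 5.91 L

31.1 g Co; 5.91 L O₂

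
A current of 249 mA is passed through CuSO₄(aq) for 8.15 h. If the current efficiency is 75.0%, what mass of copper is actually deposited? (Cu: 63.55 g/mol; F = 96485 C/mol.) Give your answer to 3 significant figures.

Q = 0.249 × 29340 = 7306 C
n(e⁻) = 7306 / 96485 = 0.07572 mol
Cu²⁺ + 2e⁻ → Cu, so theoretical m(Cu) = 0.03786 × 63.55 = 2.406 g
Actual mass = 75.0% × 2.406 = 1.80 g

1.80 g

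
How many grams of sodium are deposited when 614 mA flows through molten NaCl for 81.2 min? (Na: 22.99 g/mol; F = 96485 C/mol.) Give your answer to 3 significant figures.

0.713 g

Q = It = 0.614 × 4872 = 2991 C
n(e⁻) = Q/F = 2991/96485 = 0.03100 mol
Na⁺ + e⁻ → Na, so n(Na) = 0.03100 mol
m = 0.03100 × 22.99 = 0.713 g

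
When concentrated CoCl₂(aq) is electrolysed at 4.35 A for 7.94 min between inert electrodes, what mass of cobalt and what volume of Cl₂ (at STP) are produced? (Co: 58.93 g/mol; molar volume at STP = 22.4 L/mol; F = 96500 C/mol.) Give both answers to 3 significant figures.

Q = 4.35 × 476.4 = 2072 C; n(e⁻) = 2072 / 96500 = 0.02147 mol
Cathode: Co²⁺ + 2e⁻ → Co → n(Co) = 0.02147/2 = 0.01074 mol → 0.633 g
Anode: 2Cl⁻ → Cl₂ + 2e⁻ → n(Cl₂) = 0.02147/2 = 0.01074 mol → 0.241 L

0.633 g Co; 0.241 L Cl₂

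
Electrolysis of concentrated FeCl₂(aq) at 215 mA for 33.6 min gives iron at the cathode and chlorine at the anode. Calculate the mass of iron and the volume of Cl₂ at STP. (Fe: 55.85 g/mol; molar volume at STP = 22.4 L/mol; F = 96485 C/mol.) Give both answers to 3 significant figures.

0.125 g Fe; 0.0503 L Cl₂

Q = 0.215 × 2016 = 433.4 C; n(e⁻) = 433.4 / 96485 = 0.004492 mol
Cathode: Fe²⁺ + 2e⁻ → Fe → n(Fe) = 0.004492/2 = 0.002246 mol → 0.125 g
Anode: 2Cl⁻ → Cl₂ + 2e⁻ → n(Cl₂) = 0.004492/2 = 0.002246 mol → 0.0503 L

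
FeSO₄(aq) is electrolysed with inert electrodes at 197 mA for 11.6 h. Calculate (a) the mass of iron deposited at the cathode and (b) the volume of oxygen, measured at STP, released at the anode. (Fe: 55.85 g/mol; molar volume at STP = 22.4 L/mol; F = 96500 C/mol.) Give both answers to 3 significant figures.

Q = 0.197 × 41760 = 8227 C; n(e⁻) = 8227 / 96500 = 0.08525 mol
Cathode: Fe²⁺ + 2e⁻ → Fe → n(Fe) = 0.08525/2 = 0.04263 mol → 2.38 g
Anode: 2H₂O → O₂ + 4H⁺ + 4e⁻ → n(O₂) = 0.08525/4 = 0.02131 mol → 0.477 L

2.38 g Fe; 0.477 L O₂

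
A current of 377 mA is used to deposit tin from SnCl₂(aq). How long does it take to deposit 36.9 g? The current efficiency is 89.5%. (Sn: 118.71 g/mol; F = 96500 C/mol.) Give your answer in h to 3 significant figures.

n(Sn) = 36.9 / 118.71 = 0.3108 mol
Sn²⁺ + 2e⁻ → Sn, so n(e⁻) = 2 × 0.3108 = 0.6216 mol
Q = 0.6216 × 96500 / 0.895 = 67020 C
t = Q / I = 67020 / 0.377 = 1.778×10^5 s = 49.4 h

49.4 h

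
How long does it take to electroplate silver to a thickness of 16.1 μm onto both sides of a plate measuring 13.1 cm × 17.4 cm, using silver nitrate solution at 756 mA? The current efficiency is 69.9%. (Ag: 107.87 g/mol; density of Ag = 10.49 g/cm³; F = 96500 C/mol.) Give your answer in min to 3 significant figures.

Plated area = 2 × 13.1 × 17.4 = 455.9 cm²
Volume = 455.9 × 16.1×10⁻⁴ cm = 0.7340 cm³
m(Ag) = 0.7340 × 10.49 = 7.700 g
n(Ag) = 7.700 / 107.87 = 0.07138 mol; n(e⁻) = 0.07138 mol
Q = 0.07138 × 96500 / 0.699 = 9854 C
t = 9854 / 0.756 = 13030 s = 217 min

217 min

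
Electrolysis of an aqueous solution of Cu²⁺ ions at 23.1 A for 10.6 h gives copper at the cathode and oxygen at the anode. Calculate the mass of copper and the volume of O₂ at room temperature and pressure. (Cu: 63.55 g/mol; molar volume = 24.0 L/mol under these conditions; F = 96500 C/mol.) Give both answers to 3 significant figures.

Q = 23.1 × 38160 = 8.815×10^5 C; n(e⁻) = 8.815×10^5 / 96500 = 9.135 mol
Cathode: Cu²⁺ + 2e⁻ → Cu → n(Cu) = 9.135/2 = 4.568 mol → 290 g
Anode: 2H₂O → O₂ + 4H⁺ + 4e⁻ → n(O₂) = 9.135/4 = 2.284 mol → 54.8 L

290 g Cu; 54.8 L O₂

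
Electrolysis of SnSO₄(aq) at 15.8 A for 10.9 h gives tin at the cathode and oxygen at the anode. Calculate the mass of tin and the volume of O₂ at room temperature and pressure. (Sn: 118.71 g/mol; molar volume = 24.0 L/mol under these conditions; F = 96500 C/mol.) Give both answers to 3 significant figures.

Q = 15.8 × 39240 = 6.200×10^5 C; n(e⁻) = 6.200×10^5 / 96500 = 6.425 mol
Cathode: Sn²⁺ + 2e⁻ → Sn → n(Sn) = 6.425/2 = 3.213 mol → 381 g
Anode: 2H₂O → O₂ + 4H⁺ + 4e⁻ → n(O₂) = 6.425/4 = 1.606 mol → 38.5 L

381 g Sn; 38.5 L O₂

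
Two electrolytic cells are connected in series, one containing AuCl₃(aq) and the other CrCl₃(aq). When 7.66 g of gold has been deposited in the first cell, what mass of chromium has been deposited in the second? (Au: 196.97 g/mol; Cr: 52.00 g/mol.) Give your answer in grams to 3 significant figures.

2.02 g

n(Au) = 7.66 / 196.97 = 0.03889 mol
Au³⁺ + 3e⁻ → Au, so n(e⁻) = 3 × 0.03889 = 0.1167 mol
Since the cells are in series, n(e⁻) in the Cr cell is also 0.1167 mol.
Cr³⁺ + 3e⁻ → Cr, so n(Cr) = 0.1167 / 3 = 0.03890 mol
m(Cr) = 0.03890 × 52.00 = 2.02 g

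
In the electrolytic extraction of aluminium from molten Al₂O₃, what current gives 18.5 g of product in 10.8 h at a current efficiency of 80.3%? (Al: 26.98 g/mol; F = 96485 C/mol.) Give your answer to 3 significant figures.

n(Al) = 18.5 / 26.98 = 0.6857 mol
Al³⁺ + 3e⁻ → Al, so n(e⁻) = 3 × 0.6857 = 2.057 mol
Q = 2.057 × 96485 / 0.803 = 2.472×10^5 C
I = Q / t = 2.472×10^5 / 38880 s = 6.36 A

6.36 A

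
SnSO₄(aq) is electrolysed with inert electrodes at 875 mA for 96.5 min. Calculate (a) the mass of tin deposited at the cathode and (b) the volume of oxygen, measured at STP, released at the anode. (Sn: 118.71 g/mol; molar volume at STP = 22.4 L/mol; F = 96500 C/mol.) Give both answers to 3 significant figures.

Q = 0.875 × 5790 = 5066 C; n(e⁻) = 5066 / 96500 = 0.05250 mol
Cathode: Sn²⁺ + 2e⁻ → Sn → n(Sn) = 0.05250/2 = 0.02625 mol → 3.12 g
Anode: 2H₂O → O₂ + 4H⁺ + 4e⁻ → n(O₂) = 0.05250/4 = 0.01313 mol → 0.294 L

3.12 g Sn; 0.294 L O₂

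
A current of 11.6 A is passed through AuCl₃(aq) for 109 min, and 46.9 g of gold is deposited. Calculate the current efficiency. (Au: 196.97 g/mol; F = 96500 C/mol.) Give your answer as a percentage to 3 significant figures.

90.9%

Q = 11.6 × 6540 = 75860 C
n(e⁻) = 75860 / 96500 = 0.7861 mol
Au³⁺ + 3e⁻ → Au, so theoretical n(Au) = 0.2620 mol → 51.61 g
Efficiency = 46.9 / 51.61 = 0.9087 = 90.9%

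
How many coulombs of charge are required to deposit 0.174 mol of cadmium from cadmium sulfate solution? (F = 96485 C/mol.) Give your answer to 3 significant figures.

Cd²⁺ + 2e⁻ → Cd, so n(e⁻) = 2 × 0.174 = 0.3480 mol
Q = 0.3480 × 96485 = 33580 C

33600 C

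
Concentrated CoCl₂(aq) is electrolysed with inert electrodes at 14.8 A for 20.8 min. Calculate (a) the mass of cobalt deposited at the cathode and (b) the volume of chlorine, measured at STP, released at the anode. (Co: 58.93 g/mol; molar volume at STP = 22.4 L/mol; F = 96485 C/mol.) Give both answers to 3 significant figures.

5.64 g Co; 2.14 L Cl₂

Q = 14.8 × 1248 = 18470 C; n(e⁻) = 18470 / 96485 = 0.1914 mol
Cathode: Co²⁺ + 2e⁻ → Co → n(Co) = 0.1914/2 = 0.09570 mol → 5.64 g
Anode: 2Cl⁻ → Cl₂ + 2e⁻ → n(Cl₂) = 0.1914/2 = 0.09570 mol → 2.14 L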